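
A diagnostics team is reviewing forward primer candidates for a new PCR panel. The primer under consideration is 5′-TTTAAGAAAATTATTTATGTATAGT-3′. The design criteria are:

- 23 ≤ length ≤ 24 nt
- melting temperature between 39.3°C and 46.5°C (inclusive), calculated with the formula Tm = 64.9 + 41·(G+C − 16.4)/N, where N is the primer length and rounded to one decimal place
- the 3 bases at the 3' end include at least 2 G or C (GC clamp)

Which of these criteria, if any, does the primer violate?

Fails: length, GC clamp.

Base counts: A=10, T=12, G=3, C=0 (length 25).
length: length 25, outside 23–24 ✗
Tm: Tm = 64.9 + 41·(3 − 16.4)/25 = 42.9°C ✓
GC clamp: 3' end AGT has 1 G/C, need ≥2 ✗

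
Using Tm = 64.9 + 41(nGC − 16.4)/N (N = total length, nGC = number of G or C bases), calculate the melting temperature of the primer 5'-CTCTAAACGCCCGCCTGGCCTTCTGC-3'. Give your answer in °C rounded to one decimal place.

65.8°C

Base counts: A=3, T=6, G=5, C=12; G+C = 17, N = 26.
Tm = 64.9 + 41·(17 − 16.4)/26 = 64.9 + 24.60/26 = 65.8°C.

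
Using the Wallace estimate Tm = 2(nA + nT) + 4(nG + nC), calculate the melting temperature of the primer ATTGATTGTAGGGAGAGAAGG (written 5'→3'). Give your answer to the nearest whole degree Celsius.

Base counts: A=7, T=5, G=9, C=0 (length 21).
Tm = 2·(7+5) + 4·(9+0) = 2·12 + 4·9 = 24 + 36 = 60°C.

60°C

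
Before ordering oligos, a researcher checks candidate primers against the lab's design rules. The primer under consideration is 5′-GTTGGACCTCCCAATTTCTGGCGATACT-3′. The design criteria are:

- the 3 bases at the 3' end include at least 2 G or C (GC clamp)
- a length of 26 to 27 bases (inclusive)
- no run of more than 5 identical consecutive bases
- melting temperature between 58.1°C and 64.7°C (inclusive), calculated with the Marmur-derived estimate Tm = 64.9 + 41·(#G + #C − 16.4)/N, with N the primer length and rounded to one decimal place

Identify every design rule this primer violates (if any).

Fails: GC clamp, length.

Base counts: A=5, T=9, G=6, C=8 (length 28).
GC clamp: 3' end ACT has 1 G/C, need ≥2 ✗
length: length 28, outside 26–27 ✗
homopolymer run: longest run = 3 ✓
Tm: Tm = 64.9 + 41·(14 − 16.4)/28 = 61.4°C ✓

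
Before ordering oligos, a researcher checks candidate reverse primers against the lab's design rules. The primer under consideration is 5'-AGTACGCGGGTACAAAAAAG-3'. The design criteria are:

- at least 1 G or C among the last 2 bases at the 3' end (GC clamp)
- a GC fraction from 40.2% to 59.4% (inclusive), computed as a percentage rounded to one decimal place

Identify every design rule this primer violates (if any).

Meets all criteria.

Base counts: A=9, T=2, G=6, C=3 (length 20).
GC clamp: 3' end AG has 1 G/C ✓
GC content: GC 9/20 = 45.0% ✓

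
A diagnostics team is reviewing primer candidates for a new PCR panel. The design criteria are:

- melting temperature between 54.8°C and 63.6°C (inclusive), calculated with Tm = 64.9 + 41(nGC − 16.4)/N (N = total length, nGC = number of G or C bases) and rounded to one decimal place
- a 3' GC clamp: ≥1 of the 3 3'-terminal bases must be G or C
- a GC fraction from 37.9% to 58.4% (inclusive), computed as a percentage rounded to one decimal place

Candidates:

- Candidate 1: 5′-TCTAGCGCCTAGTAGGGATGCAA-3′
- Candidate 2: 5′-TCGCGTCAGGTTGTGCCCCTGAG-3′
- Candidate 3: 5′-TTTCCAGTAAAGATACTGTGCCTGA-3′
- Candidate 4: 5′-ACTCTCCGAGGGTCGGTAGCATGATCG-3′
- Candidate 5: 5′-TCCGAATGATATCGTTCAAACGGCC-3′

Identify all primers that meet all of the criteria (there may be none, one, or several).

Candidate 1 (23 nt, A=6 T=5 G=7 C=5): Tm = 64.9 + 41·(12 − 16.4)/23 = 57.1°C ✓; 3' end CAA has 1 G/C ✓; GC 12/23 = 52.2% ✓ — passes.
Candidate 2 (23 nt, A=2 T=6 G=8 C=7): Tm = 64.9 + 41·(15 − 16.4)/23 = 62.4°C ✓; 3' end GAG has 2 G/C ✓; GC 15/23 = 65.2%, outside 37.9–58.4% ✗ — fails.
Candidate 3 (25 nt, A=7 T=8 G=5 C=5): Tm = 64.9 + 41·(10 − 16.4)/25 = 54.4°C, outside 54.8–63.6°C ✗; 3' end TGA has 1 G/C ✓; GC 10/25 = 40.0% ✓ — fails.
Candidate 4 (27 nt, A=5 T=6 G=9 C=7): Tm = 64.9 + 41·(16 − 16.4)/27 = 64.3°C, outside 54.8–63.6°C ✗; 3' end TCG has 2 G/C ✓; GC 16/27 = 59.3%, outside 37.9–58.4% ✗ — fails.
Candidate 5 (25 nt, A=7 T=6 G=5 C=7): Tm = 64.9 + 41·(12 − 16.4)/25 = 57.7°C ✓; 3' end GCC has 3 G/C ✓; GC 12/25 = 48.0% ✓ — passes.

Candidate 1 and Candidate 5.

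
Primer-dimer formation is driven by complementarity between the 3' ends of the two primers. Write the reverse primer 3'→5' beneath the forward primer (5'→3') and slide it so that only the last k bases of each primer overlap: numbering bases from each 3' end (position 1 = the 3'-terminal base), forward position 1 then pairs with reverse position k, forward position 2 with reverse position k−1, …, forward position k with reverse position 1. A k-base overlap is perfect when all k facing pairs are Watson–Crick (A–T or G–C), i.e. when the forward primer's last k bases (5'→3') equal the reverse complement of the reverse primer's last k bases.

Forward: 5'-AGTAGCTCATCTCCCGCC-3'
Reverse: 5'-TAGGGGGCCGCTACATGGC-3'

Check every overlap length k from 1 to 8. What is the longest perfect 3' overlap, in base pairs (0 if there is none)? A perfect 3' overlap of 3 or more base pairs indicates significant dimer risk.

Longest perfect overlap: 3 complementary base pairs; significant dimer risk (threshold 3).

Last 8 bases (5'→3') — forward …CTCCCGCC, reverse …TACATGGC.
Reverse complement of the reverse primer's last 8 bases: GCCATGTA; its first k bases are the reverse complement of the reverse primer's last k bases, so a perfect k-base overlap needs the forward primer's last k bases to equal them.
Comparing (forward last k vs required): k=1: C vs G ✗; k=2: CC vs GC ✗; k=3: GCC vs GCC ✓; k=4: CGCC vs GCCA ✗; k=5: CCGCC vs GCCAT ✗; k=6: CCCGCC vs GCCATG ✗; k=7: TCCCGCC vs GCCATGT ✗; k=8: CTCCCGCC vs GCCATGTA ✗.
Only k = 3 is perfect, so the longest perfect 3' overlap is 3.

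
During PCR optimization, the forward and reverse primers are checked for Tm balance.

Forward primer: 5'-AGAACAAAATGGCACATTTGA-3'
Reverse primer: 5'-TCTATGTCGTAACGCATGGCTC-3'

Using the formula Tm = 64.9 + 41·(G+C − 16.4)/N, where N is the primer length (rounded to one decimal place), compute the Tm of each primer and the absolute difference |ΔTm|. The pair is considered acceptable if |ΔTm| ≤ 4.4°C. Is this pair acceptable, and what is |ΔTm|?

|ΔTm| = 8.3°C; the pair is not acceptable.

Forward: G+C = 7, N = 21 → Tm = 64.9 + 41·(7 − 16.4)/21 = 46.5°C.
Reverse: G+C = 11, N = 22 → Tm = 64.9 + 41·(11 − 16.4)/22 = 54.8°C.
|ΔTm| = |46.5 − 54.8| = 8.3°C, > 4.4°C.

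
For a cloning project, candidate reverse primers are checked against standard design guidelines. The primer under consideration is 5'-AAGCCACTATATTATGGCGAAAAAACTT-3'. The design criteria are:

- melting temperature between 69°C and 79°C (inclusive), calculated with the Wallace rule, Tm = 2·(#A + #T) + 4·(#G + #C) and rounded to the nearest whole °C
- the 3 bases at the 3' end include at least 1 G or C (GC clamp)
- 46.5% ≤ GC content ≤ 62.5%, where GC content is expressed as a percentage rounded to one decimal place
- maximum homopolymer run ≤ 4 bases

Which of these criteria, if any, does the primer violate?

Base counts: A=12, T=7, G=4, C=5 (length 28).
Tm: Tm = 2·19 + 4·9 = 74°C ✓
GC clamp: 3' end CTT has 1 G/C ✓
GC content: GC 9/28 = 32.1%, outside 46.5–62.5% ✗
homopolymer run: longest run = 6, exceeds 4 ✗

Fails: GC content, homopolymer run.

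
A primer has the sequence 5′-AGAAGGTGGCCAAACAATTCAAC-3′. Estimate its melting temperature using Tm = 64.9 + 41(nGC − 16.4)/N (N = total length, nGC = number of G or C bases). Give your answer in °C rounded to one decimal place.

53.5°C

Base counts: A=10, T=3, G=5, C=5; G+C = 10, N = 23.
Tm = 64.9 + 41·(10 − 16.4)/23 = 64.9 + -262.40/23 = 53.5°C.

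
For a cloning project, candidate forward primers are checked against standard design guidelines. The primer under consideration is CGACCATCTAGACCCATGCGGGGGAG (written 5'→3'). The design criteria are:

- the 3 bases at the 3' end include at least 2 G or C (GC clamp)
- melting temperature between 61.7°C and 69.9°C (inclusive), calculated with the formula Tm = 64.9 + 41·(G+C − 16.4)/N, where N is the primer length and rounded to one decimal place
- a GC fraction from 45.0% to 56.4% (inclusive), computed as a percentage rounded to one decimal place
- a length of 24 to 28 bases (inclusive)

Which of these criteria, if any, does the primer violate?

Base counts: A=6, T=3, G=9, C=8 (length 26).
GC clamp: 3' end GAG has 2 G/C ✓
Tm: Tm = 64.9 + 41·(17 − 16.4)/26 = 65.8°C ✓
GC content: GC 17/26 = 65.4%, outside 45.0–56.4% ✗
length: length 26 ✓

Fails: GC content.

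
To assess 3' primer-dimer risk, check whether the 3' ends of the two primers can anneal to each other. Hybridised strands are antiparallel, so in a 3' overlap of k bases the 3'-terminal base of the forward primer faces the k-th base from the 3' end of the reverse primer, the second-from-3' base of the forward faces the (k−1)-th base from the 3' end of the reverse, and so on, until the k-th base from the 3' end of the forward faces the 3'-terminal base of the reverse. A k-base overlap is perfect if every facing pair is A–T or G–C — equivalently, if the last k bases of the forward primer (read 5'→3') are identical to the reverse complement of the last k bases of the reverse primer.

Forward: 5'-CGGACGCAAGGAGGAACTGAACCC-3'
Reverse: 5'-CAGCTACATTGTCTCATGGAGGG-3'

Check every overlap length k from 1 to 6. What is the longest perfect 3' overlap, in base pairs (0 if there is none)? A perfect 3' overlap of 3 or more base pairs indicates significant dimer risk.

Last 6 bases (5'→3') — forward …GAACCC, reverse …GGAGGG.
Reverse complement of the reverse primer's last 6 bases: CCCTCC; its first k bases are the reverse complement of the reverse primer's last k bases, so a perfect k-base overlap needs the forward primer's last k bases to equal them.
Comparing (forward last k vs required): k=1: C vs C ✓; k=2: CC vs CC ✓; k=3: CCC vs CCC ✓; k=4: ACCC vs CCCT ✗; k=5: AACCC vs CCCTC ✗; k=6: GAACCC vs CCCTCC ✗.
Perfect overlaps at k = 1, 2, 3; the largest is 3.

Longest perfect overlap: 3 complementary base pairs; significant dimer risk (threshold 3).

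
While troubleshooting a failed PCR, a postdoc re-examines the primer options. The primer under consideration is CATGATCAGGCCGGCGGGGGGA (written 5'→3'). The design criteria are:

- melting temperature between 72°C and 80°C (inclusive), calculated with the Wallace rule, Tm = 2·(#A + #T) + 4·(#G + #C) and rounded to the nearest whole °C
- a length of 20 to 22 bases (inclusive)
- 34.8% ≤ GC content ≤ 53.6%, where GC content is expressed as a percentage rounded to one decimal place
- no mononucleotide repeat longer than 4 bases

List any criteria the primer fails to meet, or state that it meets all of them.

Fails: GC content, homopolymer run.

Base counts: A=4, T=2, G=11, C=5 (length 22).
Tm: Tm = 2·6 + 4·16 = 76°C ✓
length: length 22 ✓
GC content: GC 16/22 = 72.7%, outside 34.8–53.6% ✗
homopolymer run: longest run = 6, exceeds 4 ✗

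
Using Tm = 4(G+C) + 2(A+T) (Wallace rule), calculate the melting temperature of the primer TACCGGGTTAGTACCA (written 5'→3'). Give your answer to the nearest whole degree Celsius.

Base counts: A=4, T=4, G=4, C=4 (length 16).
Tm = 2·(4+4) + 4·(4+4) = 2·8 + 4·8 = 16 + 32 = 48°C.

48°C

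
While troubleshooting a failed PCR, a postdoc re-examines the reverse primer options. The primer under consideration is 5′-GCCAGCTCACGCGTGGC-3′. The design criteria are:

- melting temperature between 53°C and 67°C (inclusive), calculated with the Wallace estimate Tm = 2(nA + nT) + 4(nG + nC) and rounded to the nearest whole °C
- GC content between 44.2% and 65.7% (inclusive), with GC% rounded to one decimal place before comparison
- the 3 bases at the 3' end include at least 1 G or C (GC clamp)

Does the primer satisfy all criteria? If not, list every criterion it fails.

Fails: GC content.

Base counts: A=2, T=2, G=6, C=7 (length 17).
Tm: Tm = 2·4 + 4·13 = 60°C ✓
GC content: GC 13/17 = 76.5%, outside 44.2–65.7% ✗
GC clamp: 3' end GGC has 3 G/C ✓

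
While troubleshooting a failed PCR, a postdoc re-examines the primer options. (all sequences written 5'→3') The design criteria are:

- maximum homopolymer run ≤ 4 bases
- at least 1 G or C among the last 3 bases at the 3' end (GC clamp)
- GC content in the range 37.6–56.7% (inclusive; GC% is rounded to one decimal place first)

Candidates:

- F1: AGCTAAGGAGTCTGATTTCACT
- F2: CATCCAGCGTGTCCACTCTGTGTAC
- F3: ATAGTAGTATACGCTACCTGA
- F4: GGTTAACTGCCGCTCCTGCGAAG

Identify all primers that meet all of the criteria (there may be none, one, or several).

F1, F2 and F3.

F1 (22 nt, A=6 T=7 G=5 C=4): longest run = 3 ✓; 3' end ACT has 1 G/C ✓; GC 9/22 = 40.9% ✓ — passes.
F2 (25 nt, A=4 T=7 G=5 C=9): longest run = 2 ✓; 3' end TAC has 1 G/C ✓; GC 14/25 = 56.0% ✓ — passes.
F3 (21 nt, A=7 T=6 G=4 C=4): longest run = 2 ✓; 3' end TGA has 1 G/C ✓; GC 8/21 = 38.1% ✓ — passes.
F4 (23 nt, A=4 T=5 G=7 C=7): longest run = 2 ✓; 3' end AAG has 1 G/C ✓; GC 14/23 = 60.9%, outside 37.6–56.7% ✗ — fails.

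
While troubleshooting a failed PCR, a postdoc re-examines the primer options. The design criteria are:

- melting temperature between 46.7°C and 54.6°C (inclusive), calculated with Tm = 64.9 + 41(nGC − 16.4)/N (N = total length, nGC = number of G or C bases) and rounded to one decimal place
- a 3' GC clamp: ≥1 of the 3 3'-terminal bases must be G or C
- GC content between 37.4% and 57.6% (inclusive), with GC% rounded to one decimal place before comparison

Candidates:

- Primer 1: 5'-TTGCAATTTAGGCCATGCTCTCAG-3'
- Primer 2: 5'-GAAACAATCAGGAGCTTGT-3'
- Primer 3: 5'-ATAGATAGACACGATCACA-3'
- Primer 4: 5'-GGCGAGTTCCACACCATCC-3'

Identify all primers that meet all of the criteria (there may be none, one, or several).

Primer 2 only.

Primer 1 (24 nt, A=5 T=8 G=5 C=6): Tm = 64.9 + 41·(11 − 16.4)/24 = 55.7°C, outside 46.7–54.6°C ✗; 3' end CAG has 2 G/C ✓; GC 11/24 = 45.8% ✓ — fails.
Primer 2 (19 nt, A=7 T=4 G=5 C=3): Tm = 64.9 + 41·(8 − 16.4)/19 = 46.8°C ✓; 3' end TGT has 1 G/C ✓; GC 8/19 = 42.1% ✓ — passes.
Primer 3 (19 nt, A=9 T=3 G=3 C=4): Tm = 64.9 + 41·(7 − 16.4)/19 = 44.6°C, outside 46.7–54.6°C ✗; 3' end ACA has 1 G/C ✓; GC 7/19 = 36.8%, outside 37.4–57.6% ✗ — fails.
Primer 4 (19 nt, A=4 T=3 G=4 C=8): Tm = 64.9 + 41·(12 − 16.4)/19 = 55.4°C, outside 46.7–54.6°C ✗; 3' end TCC has 2 G/C ✓; GC 12/19 = 63.2%, outside 37.4–57.6% ✗ — fails.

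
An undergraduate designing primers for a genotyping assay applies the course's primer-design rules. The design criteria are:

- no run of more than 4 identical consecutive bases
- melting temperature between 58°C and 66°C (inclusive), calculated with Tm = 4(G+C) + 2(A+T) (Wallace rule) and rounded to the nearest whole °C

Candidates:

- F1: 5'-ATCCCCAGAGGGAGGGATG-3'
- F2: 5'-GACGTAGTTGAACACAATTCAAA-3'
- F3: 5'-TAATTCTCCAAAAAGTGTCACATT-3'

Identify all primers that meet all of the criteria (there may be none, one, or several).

F1 (19 nt, A=5 T=2 G=8 C=4): longest run = 4 ✓; Tm = 2·7 + 4·12 = 62°C ✓ — passes.
F2 (23 nt, A=10 T=5 G=4 C=4): longest run = 3 ✓; Tm = 2·15 + 4·8 = 62°C ✓ — passes.
F3 (24 nt, A=9 T=8 G=2 C=5): longest run = 5, exceeds 4 ✗; Tm = 2·17 + 4·7 = 62°C ✓ — fails.

F1 and F2.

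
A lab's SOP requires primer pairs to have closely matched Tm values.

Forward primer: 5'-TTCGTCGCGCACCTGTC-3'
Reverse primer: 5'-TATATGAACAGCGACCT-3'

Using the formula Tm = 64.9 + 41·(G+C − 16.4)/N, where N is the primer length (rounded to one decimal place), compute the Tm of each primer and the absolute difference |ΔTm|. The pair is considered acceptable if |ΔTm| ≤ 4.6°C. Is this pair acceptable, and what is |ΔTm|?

Forward: G+C = 11, N = 17 → Tm = 64.9 + 41·(11 − 16.4)/17 = 51.9°C.
Reverse: G+C = 7, N = 17 → Tm = 64.9 + 41·(7 − 16.4)/17 = 42.2°C.
|ΔTm| = |51.9 − 42.2| = 9.7°C, > 4.6°C.

|ΔTm| = 9.7°C; the pair is not acceptable.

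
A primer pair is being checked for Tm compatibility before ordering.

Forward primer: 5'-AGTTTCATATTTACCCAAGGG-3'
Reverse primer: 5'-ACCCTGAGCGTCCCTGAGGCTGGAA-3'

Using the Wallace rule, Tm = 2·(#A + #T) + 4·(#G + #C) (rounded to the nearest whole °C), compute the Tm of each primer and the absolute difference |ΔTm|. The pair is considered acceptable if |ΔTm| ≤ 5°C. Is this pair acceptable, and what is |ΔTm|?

|ΔTm| = 24°C; the pair is not acceptable.

Forward: A=6 T=7 G=4 C=4 → Tm = 2·13 + 4·8 = 58°C.
Reverse: A=5 T=4 G=8 C=8 → Tm = 2·9 + 4·16 = 82°C.
|ΔTm| = |58 − 82| = 24°C, > 5°C.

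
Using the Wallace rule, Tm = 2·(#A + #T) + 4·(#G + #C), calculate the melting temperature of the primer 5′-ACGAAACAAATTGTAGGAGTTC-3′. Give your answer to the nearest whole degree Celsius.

60°C

Base counts: A=9, T=5, G=5, C=3 (length 22).
Tm = 2·(9+5) + 4·(5+3) = 2·14 + 4·8 = 28 + 32 = 60°C.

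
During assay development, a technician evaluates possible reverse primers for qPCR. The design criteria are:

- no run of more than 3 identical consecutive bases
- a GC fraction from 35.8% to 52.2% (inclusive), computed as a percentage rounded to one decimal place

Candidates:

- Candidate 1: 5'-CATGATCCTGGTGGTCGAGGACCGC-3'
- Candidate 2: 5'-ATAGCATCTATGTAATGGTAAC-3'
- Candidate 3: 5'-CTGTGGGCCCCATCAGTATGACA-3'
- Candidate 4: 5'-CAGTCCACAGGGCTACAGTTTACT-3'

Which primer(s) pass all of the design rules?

Candidate 4 only.

Candidate 1 (25 nt, A=4 T=5 G=9 C=7): longest run = 2 ✓; GC 16/25 = 64.0%, outside 35.8–52.2% ✗ — fails.
Candidate 2 (22 nt, A=8 T=7 G=4 C=3): longest run = 2 ✓; GC 7/22 = 31.8%, outside 35.8–52.2% ✗ — fails.
Candidate 3 (23 nt, A=5 T=5 G=6 C=7): longest run = 4, exceeds 3 ✗; GC 13/23 = 56.5%, outside 35.8–52.2% ✗ — fails.
Candidate 4 (24 nt, A=6 T=6 G=5 C=7): longest run = 3 ✓; GC 12/24 = 50.0% ✓ — passes.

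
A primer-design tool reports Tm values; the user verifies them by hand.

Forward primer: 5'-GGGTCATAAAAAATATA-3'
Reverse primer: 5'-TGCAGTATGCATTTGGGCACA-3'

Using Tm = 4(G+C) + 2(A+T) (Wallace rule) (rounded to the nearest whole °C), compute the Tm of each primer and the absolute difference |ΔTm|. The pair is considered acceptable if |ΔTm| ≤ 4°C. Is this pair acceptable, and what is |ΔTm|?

Forward: A=9 T=4 G=3 C=1 → Tm = 2·13 + 4·4 = 42°C.
Reverse: A=5 T=6 G=6 C=4 → Tm = 2·11 + 4·10 = 62°C.
|ΔTm| = |42 − 62| = 20°C, > 4°C.

|ΔTm| = 20°C; the pair is not acceptable.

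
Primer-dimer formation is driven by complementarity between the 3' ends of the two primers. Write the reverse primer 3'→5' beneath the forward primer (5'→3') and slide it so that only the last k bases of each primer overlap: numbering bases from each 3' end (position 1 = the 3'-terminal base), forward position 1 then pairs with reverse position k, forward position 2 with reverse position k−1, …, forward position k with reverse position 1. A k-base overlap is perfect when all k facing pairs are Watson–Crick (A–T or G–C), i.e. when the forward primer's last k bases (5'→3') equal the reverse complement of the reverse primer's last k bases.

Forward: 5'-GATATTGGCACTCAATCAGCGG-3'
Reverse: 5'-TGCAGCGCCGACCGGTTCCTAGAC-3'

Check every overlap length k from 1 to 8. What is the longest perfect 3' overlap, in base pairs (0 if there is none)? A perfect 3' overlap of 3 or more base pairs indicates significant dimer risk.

Longest perfect overlap: 1 complementary base pair; below the dimer-risk threshold (threshold 3).

Last 8 bases (5'→3') — forward …ATCAGCGG, reverse …TCCTAGAC.
Reverse complement of the reverse primer's last 8 bases: GTCTAGGA; its first k bases are the reverse complement of the reverse primer's last k bases, so a perfect k-base overlap needs the forward primer's last k bases to equal them.
Comparing (forward last k vs required): k=1: G vs G ✓; k=2: GG vs GT ✗; k=3: CGG vs GTC ✗; k=4: GCGG vs GTCT ✗; k=5: AGCGG vs GTCTA ✗; k=6: CAGCGG vs GTCTAG ✗; k=7: TCAGCGG vs GTCTAGG ✗; k=8: ATCAGCGG vs GTCTAGGA ✗.
Only k = 1 is perfect, so the longest perfect 3' overlap is 1.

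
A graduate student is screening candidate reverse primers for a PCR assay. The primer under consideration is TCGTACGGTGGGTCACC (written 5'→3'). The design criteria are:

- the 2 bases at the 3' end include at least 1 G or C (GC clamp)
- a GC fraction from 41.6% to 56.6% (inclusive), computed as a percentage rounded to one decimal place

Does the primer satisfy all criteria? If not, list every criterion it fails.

Fails: GC content.

Base counts: A=2, T=4, G=6, C=5 (length 17).
GC clamp: 3' end CC has 2 G/C ✓
GC content: GC 11/17 = 64.7%, outside 41.6–56.6% ✗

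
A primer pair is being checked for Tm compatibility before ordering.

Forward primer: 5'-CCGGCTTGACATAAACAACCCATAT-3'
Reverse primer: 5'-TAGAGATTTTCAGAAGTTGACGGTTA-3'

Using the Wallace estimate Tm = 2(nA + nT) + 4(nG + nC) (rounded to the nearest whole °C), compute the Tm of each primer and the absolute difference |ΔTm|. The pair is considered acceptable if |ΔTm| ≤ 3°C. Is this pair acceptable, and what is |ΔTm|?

|ΔTm| = 2°C; the pair is acceptable.

Forward: A=9 T=5 G=3 C=8 → Tm = 2·14 + 4·11 = 72°C.
Reverse: A=8 T=9 G=7 C=2 → Tm = 2·17 + 4·9 = 70°C.
|ΔTm| = |72 − 70| = 2°C, ≤ 3°C.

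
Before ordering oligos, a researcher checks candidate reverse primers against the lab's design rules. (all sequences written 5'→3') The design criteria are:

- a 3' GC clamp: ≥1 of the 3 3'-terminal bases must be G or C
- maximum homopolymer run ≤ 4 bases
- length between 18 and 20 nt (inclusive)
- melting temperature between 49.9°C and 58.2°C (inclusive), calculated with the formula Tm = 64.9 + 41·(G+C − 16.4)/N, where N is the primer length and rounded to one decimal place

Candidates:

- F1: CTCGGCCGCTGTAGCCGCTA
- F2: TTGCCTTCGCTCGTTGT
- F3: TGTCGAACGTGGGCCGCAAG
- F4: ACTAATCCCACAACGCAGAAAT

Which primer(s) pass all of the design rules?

F1 (20 nt, A=2 T=4 G=6 C=8): 3' end CTA has 1 G/C ✓; longest run = 2 ✓; length 20 ✓; Tm = 64.9 + 41·(14 − 16.4)/20 = 60.0°C, outside 49.9–58.2°C ✗ — fails.
F2 (17 nt, A=0 T=8 G=4 C=5): 3' end TGT has 1 G/C ✓; longest run = 2 ✓; length 17, outside 18–20 ✗; Tm = 64.9 + 41·(9 − 16.4)/17 = 47.1°C, outside 49.9–58.2°C ✗ — fails.
F3 (20 nt, A=4 T=3 G=8 C=5): 3' end AAG has 1 G/C ✓; longest run = 3 ✓; length 20 ✓; Tm = 64.9 + 41·(13 − 16.4)/20 = 57.9°C ✓ — passes.
F4 (22 nt, A=10 T=3 G=2 C=7): 3' end AAT has 0 G/C, need ≥1 ✗; longest run = 3 ✓; length 22, outside 18–20 ✗; Tm = 64.9 + 41·(9 − 16.4)/22 = 51.1°C ✓ — fails.

F3 only.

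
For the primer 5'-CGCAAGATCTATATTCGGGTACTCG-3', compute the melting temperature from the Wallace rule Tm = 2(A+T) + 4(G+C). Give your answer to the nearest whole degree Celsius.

Base counts: A=6, T=7, G=6, C=6 (length 25).
Tm = 2·(6+7) + 4·(6+6) = 2·13 + 4·12 = 26 + 48 = 74°C.

74°C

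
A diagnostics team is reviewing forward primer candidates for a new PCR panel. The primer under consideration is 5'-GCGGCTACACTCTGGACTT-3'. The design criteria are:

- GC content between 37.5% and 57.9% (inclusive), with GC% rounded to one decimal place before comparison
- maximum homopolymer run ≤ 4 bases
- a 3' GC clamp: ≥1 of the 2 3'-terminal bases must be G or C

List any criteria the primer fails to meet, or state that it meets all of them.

Base counts: A=3, T=5, G=5, C=6 (length 19).
GC content: GC 11/19 = 57.9% ✓
homopolymer run: longest run = 2 ✓
GC clamp: 3' end TT has 0 G/C, need ≥1 ✗

Fails: GC clamp.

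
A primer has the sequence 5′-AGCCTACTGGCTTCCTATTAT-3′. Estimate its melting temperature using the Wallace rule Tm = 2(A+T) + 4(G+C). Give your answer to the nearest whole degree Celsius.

60°C

Base counts: A=4, T=8, G=3, C=6 (length 21).
Tm = 2·(4+8) + 4·(3+6) = 2·12 + 4·9 = 24 + 36 = 60°C.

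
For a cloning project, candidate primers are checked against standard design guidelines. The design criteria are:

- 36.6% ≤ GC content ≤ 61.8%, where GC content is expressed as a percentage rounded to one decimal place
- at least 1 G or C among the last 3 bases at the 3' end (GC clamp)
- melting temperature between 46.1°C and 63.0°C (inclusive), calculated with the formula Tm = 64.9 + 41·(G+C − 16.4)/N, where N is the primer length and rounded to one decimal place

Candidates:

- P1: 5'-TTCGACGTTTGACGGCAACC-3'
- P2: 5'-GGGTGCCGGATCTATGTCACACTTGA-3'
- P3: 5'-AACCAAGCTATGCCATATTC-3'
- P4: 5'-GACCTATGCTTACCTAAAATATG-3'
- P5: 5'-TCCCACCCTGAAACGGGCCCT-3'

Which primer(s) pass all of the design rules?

P1, P2 and P3.

P1 (20 nt, A=4 T=5 G=5 C=6): GC 11/20 = 55.0% ✓; 3' end ACC has 2 G/C ✓; Tm = 64.9 + 41·(11 − 16.4)/20 = 53.8°C ✓ — passes.
P2 (26 nt, A=5 T=7 G=8 C=6): GC 14/26 = 53.8% ✓; 3' end TGA has 1 G/C ✓; Tm = 64.9 + 41·(14 − 16.4)/26 = 61.1°C ✓ — passes.
P3 (20 nt, A=7 T=5 G=2 C=6): GC 8/20 = 40.0% ✓; 3' end TTC has 1 G/C ✓; Tm = 64.9 + 41·(8 − 16.4)/20 = 47.7°C ✓ — passes.
P4 (23 nt, A=8 T=7 G=3 C=5): GC 8/23 = 34.8%, outside 36.6–61.8% ✗; 3' end ATG has 1 G/C ✓; Tm = 64.9 + 41·(8 − 16.4)/23 = 49.9°C ✓ — fails.
P5 (21 nt, A=4 T=3 G=4 C=10): GC 14/21 = 66.7%, outside 36.6–61.8% ✗; 3' end CCT has 2 G/C ✓; Tm = 64.9 + 41·(14 − 16.4)/21 = 60.2°C ✓ — fails.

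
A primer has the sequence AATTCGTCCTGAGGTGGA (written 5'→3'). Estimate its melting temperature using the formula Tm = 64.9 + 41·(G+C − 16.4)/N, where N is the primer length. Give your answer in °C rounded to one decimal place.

Base counts: A=4, T=5, G=6, C=3; G+C = 9, N = 18.
Tm = 64.9 + 41·(9 − 16.4)/18 = 64.9 + -303.40/18 = 48.0°C.

48.0°C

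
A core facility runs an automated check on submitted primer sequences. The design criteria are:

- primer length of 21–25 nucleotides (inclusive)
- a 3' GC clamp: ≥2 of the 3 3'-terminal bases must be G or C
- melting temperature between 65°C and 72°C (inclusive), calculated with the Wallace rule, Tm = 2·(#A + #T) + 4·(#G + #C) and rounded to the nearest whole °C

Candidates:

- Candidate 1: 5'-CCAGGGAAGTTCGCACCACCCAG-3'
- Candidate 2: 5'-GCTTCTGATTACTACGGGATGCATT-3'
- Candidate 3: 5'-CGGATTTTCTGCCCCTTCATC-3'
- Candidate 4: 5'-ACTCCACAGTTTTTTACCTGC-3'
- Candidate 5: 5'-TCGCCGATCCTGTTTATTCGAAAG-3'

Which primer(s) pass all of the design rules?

None of the candidates satisfy all criteria.

Candidate 1 (23 nt, A=6 T=2 G=6 C=9): length 23 ✓; 3' end CAG has 2 G/C ✓; Tm = 2·8 + 4·15 = 76°C, outside 65–72°C ✗ — fails.
Candidate 2 (25 nt, A=5 T=9 G=6 C=5): length 25 ✓; 3' end ATT has 0 G/C, need ≥2 ✗; Tm = 2·14 + 4·11 = 72°C ✓ — fails.
Candidate 3 (21 nt, A=2 T=8 G=3 C=8): length 21 ✓; 3' end ATC has 1 G/C, need ≥2 ✗; Tm = 2·10 + 4·11 = 64°C, outside 65–72°C ✗ — fails.
Candidate 4 (21 nt, A=4 T=8 G=2 C=7): length 21 ✓; 3' end TGC has 2 G/C ✓; Tm = 2·12 + 4·9 = 60°C, outside 65–72°C ✗ — fails.
Candidate 5 (24 nt, A=5 T=8 G=5 C=6): length 24 ✓; 3' end AAG has 1 G/C, need ≥2 ✗; Tm = 2·13 + 4·11 = 70°C ✓ — fails.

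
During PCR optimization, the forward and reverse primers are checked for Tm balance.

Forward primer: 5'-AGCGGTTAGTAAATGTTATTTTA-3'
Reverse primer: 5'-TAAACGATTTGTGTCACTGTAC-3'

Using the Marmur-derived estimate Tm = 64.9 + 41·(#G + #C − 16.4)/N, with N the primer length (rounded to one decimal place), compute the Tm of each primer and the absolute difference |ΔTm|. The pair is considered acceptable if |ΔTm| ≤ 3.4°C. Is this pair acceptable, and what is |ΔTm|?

Forward: G+C = 6, N = 23 → Tm = 64.9 + 41·(6 − 16.4)/23 = 46.4°C.
Reverse: G+C = 8, N = 22 → Tm = 64.9 + 41·(8 − 16.4)/22 = 49.2°C.
|ΔTm| = |46.4 − 49.2| = 2.8°C, ≤ 3.4°C.

|ΔTm| = 2.8°C; the pair is acceptable.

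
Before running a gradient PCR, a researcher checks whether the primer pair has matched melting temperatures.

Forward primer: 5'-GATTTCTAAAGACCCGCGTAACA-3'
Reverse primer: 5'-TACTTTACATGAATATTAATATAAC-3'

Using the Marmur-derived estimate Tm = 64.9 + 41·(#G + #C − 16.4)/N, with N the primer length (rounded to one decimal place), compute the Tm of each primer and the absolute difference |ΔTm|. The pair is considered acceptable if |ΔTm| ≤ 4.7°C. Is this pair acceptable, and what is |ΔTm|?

|ΔTm| = 8.9°C; the pair is not acceptable.

Forward: G+C = 10, N = 23 → Tm = 64.9 + 41·(10 − 16.4)/23 = 53.5°C.
Reverse: G+C = 4, N = 25 → Tm = 64.9 + 41·(4 − 16.4)/25 = 44.6°C.
|ΔTm| = |53.5 − 44.6| = 8.9°C, > 4.7°C.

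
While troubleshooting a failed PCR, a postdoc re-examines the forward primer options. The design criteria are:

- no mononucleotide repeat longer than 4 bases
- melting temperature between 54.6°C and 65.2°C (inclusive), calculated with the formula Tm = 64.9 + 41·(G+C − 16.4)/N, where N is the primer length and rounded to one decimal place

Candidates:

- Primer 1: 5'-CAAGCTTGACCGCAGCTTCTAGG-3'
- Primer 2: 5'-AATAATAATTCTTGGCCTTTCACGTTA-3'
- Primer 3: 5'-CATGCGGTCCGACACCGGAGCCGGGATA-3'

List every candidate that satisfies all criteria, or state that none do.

Primer 1 only.

Primer 1 (23 nt, A=5 T=5 G=6 C=7): longest run = 2 ✓; Tm = 64.9 + 41·(13 − 16.4)/23 = 58.8°C ✓ — passes.
Primer 2 (27 nt, A=8 T=11 G=3 C=5): longest run = 3 ✓; Tm = 64.9 + 41·(8 − 16.4)/27 = 52.1°C, outside 54.6–65.2°C ✗ — fails.
Primer 3 (28 nt, A=6 T=3 G=10 C=9): longest run = 3 ✓; Tm = 64.9 + 41·(19 − 16.4)/28 = 68.7°C, outside 54.6–65.2°C ✗ — fails.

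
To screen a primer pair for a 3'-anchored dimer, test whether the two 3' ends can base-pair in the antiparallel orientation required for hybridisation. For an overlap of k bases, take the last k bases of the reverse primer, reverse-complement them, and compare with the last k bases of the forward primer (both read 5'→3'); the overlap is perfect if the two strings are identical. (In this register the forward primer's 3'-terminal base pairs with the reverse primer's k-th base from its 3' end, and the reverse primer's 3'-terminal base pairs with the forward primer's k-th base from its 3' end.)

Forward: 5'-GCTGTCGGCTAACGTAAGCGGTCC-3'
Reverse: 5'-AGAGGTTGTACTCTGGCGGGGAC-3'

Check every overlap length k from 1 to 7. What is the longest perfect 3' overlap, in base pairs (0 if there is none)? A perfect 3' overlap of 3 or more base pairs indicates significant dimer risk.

Last 7 bases (5'→3') — forward …GCGGTCC, reverse …CGGGGAC.
Reverse complement of the reverse primer's last 7 bases: GTCCCCG; its first k bases are the reverse complement of the reverse primer's last k bases, so a perfect k-base overlap needs the forward primer's last k bases to equal them.
Comparing (forward last k vs required): k=1: C vs G ✗; k=2: CC vs GT ✗; k=3: TCC vs GTC ✗; k=4: GTCC vs GTCC ✓; k=5: GGTCC vs GTCCC ✗; k=6: CGGTCC vs GTCCCC ✗; k=7: GCGGTCC vs GTCCCCG ✗.
Only k = 4 is perfect, so the longest perfect 3' overlap is 4.

Longest perfect overlap: 4 complementary base pairs; significant dimer risk (threshold 3).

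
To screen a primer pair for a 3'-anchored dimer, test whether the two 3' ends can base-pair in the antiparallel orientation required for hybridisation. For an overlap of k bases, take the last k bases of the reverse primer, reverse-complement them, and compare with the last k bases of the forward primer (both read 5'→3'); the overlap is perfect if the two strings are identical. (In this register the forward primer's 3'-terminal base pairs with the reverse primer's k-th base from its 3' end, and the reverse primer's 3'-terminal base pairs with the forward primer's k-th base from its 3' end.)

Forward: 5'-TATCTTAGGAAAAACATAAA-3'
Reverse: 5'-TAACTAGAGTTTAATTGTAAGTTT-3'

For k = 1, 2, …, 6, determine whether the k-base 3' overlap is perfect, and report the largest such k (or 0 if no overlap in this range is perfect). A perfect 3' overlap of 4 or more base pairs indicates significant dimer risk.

Last 6 bases (5'→3') — forward …CATAAA, reverse …AAGTTT.
Reverse complement of the reverse primer's last 6 bases: AAACTT; its first k bases are the reverse complement of the reverse primer's last k bases, so a perfect k-base overlap needs the forward primer's last k bases to equal them.
Comparing (forward last k vs required): k=1: A vs A ✓; k=2: AA vs AA ✓; k=3: AAA vs AAA ✓; k=4: TAAA vs AAAC ✗; k=5: ATAAA vs AAACT ✗; k=6: CATAAA vs AAACTT ✗.
Perfect overlaps at k = 1, 2, 3; the largest is 3.

Longest perfect overlap: 3 complementary base pairs; below the dimer-risk threshold (threshold 4).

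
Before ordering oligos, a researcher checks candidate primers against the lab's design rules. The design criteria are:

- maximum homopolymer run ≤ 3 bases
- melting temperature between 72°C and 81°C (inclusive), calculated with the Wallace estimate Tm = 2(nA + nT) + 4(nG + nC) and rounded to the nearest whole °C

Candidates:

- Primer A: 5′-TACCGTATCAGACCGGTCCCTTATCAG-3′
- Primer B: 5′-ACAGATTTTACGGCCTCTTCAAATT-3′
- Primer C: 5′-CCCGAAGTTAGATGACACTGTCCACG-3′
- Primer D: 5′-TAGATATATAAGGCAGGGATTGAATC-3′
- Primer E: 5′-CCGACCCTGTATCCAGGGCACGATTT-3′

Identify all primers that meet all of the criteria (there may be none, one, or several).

Primer C only.

Primer A (27 nt, A=6 T=7 G=5 C=9): longest run = 3 ✓; Tm = 2·13 + 4·14 = 82°C, outside 72–81°C ✗ — fails.
Primer B (25 nt, A=7 T=9 G=3 C=6): longest run = 4, exceeds 3 ✗; Tm = 2·16 + 4·9 = 68°C, outside 72–81°C ✗ — fails.
Primer C (26 nt, A=7 T=5 G=6 C=8): longest run = 3 ✓; Tm = 2·12 + 4·14 = 80°C ✓ — passes.
Primer D (26 nt, A=10 T=7 G=7 C=2): longest run = 3 ✓; Tm = 2·17 + 4·9 = 70°C, outside 72–81°C ✗ — fails.
Primer E (26 nt, A=5 T=6 G=6 C=9): longest run = 3 ✓; Tm = 2·11 + 4·15 = 82°C, outside 72–81°C ✗ — fails.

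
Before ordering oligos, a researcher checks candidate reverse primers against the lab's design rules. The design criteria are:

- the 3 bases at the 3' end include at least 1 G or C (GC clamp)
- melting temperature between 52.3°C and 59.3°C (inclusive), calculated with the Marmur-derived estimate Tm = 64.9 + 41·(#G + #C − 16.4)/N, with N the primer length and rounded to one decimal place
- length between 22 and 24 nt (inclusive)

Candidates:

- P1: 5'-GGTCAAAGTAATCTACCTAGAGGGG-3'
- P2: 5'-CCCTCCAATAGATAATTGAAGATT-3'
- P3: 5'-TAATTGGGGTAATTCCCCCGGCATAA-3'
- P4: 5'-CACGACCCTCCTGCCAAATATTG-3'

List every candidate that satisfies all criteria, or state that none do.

P4 only.

P1 (25 nt, A=8 T=5 G=8 C=4): 3' end GGG has 3 G/C ✓; Tm = 64.9 + 41·(12 − 16.4)/25 = 57.7°C ✓; length 25, outside 22–24 ✗ — fails.
P2 (24 nt, A=9 T=7 G=3 C=5): 3' end ATT has 0 G/C, need ≥1 ✗; Tm = 64.9 + 41·(8 − 16.4)/24 = 50.6°C, outside 52.3–59.3°C ✗; length 24 ✓ — fails.
P3 (26 nt, A=7 T=7 G=6 C=6): 3' end TAA has 0 G/C, need ≥1 ✗; Tm = 64.9 + 41·(12 − 16.4)/26 = 58.0°C ✓; length 26, outside 22–24 ✗ — fails.
P4 (23 nt, A=6 T=5 G=3 C=9): 3' end TTG has 1 G/C ✓; Tm = 64.9 + 41·(12 − 16.4)/23 = 57.1°C ✓; length 23 ✓ — passes.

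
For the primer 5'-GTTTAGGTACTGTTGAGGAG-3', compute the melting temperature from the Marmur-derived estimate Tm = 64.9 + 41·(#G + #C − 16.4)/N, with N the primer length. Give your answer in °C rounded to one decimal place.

Base counts: A=4, T=7, G=8, C=1; G+C = 9, N = 20.
Tm = 64.9 + 41·(9 − 16.4)/20 = 64.9 + -303.40/20 = 49.7°C.

49.7°C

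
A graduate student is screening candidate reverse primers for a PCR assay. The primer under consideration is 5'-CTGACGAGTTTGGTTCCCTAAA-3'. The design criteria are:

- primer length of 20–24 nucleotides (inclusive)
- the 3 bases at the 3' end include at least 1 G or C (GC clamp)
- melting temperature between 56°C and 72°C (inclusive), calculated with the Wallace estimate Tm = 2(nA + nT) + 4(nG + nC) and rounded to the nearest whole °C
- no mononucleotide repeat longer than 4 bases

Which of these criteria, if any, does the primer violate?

Base counts: A=5, T=7, G=5, C=5 (length 22).
length: length 22 ✓
GC clamp: 3' end AAA has 0 G/C, need ≥1 ✗
Tm: Tm = 2·12 + 4·10 = 64°C ✓
homopolymer run: longest run = 3 ✓

Fails: GC clamp.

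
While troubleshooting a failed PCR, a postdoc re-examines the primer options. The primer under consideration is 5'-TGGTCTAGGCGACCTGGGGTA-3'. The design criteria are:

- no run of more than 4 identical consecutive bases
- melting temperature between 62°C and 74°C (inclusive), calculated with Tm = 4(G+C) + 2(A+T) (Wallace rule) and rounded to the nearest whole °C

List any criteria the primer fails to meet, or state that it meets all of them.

Meets all criteria.

Base counts: A=3, T=5, G=9, C=4 (length 21).
homopolymer run: longest run = 4 ✓
Tm: Tm = 2·8 + 4·13 = 68°C ✓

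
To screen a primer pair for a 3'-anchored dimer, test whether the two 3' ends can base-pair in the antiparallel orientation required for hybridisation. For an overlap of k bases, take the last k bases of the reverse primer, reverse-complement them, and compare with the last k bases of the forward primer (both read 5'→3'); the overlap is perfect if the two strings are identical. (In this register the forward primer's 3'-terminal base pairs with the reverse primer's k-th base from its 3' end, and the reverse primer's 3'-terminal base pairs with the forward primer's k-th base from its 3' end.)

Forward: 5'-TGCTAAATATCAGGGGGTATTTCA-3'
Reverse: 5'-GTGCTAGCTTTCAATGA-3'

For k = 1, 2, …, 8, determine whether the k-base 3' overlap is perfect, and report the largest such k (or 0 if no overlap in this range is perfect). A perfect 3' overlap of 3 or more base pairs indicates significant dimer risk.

Longest perfect overlap: 3 complementary base pairs; significant dimer risk (threshold 3).

Last 8 bases (5'→3') — forward …GTATTTCA, reverse …TTCAATGA.
Reverse complement of the reverse primer's last 8 bases: TCATTGAA; its first k bases are the reverse complement of the reverse primer's last k bases, so a perfect k-base overlap needs the forward primer's last k bases to equal them.
Comparing (forward last k vs required): k=1: A vs T ✗; k=2: CA vs TC ✗; k=3: TCA vs TCA ✓; k=4: TTCA vs TCAT ✗; k=5: TTTCA vs TCATT ✗; k=6: ATTTCA vs TCATTG ✗; k=7: TATTTCA vs TCATTGA ✗; k=8: GTATTTCA vs TCATTGAA ✗.
Only k = 3 is perfect, so the longest perfect 3' overlap is 3.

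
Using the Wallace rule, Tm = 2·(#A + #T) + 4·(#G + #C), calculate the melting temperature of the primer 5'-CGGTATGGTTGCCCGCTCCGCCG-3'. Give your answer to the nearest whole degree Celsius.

Base counts: A=1, T=5, G=8, C=9 (length 23).
Tm = 2·(1+5) + 4·(8+9) = 2·6 + 4·17 = 12 + 68 = 80°C.

80°C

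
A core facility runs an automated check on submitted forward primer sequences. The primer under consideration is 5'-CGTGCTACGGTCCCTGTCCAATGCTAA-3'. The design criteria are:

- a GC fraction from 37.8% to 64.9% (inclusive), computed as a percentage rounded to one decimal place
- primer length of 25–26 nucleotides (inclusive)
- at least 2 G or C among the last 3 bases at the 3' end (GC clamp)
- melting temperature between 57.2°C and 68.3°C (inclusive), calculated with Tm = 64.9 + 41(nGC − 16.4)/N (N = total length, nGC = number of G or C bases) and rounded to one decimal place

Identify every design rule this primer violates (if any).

Base counts: A=5, T=7, G=6, C=9 (length 27).
GC content: GC 15/27 = 55.6% ✓
length: length 27, outside 25–26 ✗
GC clamp: 3' end TAA has 0 G/C, need ≥2 ✗
Tm: Tm = 64.9 + 41·(15 − 16.4)/27 = 62.8°C ✓

Fails: length, GC clamp.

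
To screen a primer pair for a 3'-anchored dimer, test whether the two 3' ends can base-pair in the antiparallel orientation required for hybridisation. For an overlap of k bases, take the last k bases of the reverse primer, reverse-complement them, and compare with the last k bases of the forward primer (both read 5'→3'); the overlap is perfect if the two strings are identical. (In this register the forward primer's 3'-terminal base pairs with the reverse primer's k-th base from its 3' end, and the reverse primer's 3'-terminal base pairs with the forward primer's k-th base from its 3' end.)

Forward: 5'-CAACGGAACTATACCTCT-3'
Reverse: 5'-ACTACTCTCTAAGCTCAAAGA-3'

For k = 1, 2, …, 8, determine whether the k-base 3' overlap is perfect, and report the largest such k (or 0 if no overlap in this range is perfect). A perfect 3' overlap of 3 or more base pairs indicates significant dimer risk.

Last 8 bases (5'→3') — forward …ATACCTCT, reverse …CTCAAAGA.
Reverse complement of the reverse primer's last 8 bases: TCTTTGAG; its first k bases are the reverse complement of the reverse primer's last k bases, so a perfect k-base overlap needs the forward primer's last k bases to equal them.
Comparing (forward last k vs required): k=1: T vs T ✓; k=2: CT vs TC ✗; k=3: TCT vs TCT ✓; k=4: CTCT vs TCTT ✗; k=5: CCTCT vs TCTTT ✗; k=6: ACCTCT vs TCTTTG ✗; k=7: TACCTCT vs TCTTTGA ✗; k=8: ATACCTCT vs TCTTTGAG ✗.
Perfect overlaps at k = 1, 3; the largest is 3.

Longest perfect overlap: 3 complementary base pairs; significant dimer risk (threshold 3).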